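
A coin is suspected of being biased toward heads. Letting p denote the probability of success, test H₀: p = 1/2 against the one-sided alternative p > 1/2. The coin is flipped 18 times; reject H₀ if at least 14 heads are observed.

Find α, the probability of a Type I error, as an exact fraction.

253/16384

Under H₀, Y ~ Binomial(18, 1/2), and α = P(Y ≥ 14).
P(Y ≥ 14) = [C(18,14) + C(18,15) + C(18,16) + C(18,17) + C(18,18)] / 2^18 = (3060 + 816 + 153 + 18 + 1) / 262144 = 4048/262144 = 253/16384.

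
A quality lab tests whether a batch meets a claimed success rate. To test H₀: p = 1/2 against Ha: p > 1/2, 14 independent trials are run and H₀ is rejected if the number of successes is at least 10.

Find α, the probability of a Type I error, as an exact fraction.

1471/16384

The Type I error probability is α = P(Y ≥ 10) computed under H₀, where Y ~ Binomial(14, 1/2).
P(Y ≥ 10) = [C(14,10) + C(14,11) + C(14,12) + C(14,13) + C(14,14)] / 2^14 = (1001 + 364 + 91 + 14 + 1) / 16384 = 1471/16384.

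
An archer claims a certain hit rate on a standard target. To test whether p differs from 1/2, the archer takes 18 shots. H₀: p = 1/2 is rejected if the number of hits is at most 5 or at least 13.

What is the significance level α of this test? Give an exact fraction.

1577/16384

α = P(X ≤ 5 or X ≥ 13 | p = 1/2), X ~ Binomial(18, 1/2).
By symmetry, α = 2·P(X ≤ 5) = 2·(1 + 18 + 153 + 816 + 3060 + 8568)/262144 = 25232/262144 = 1577/16384.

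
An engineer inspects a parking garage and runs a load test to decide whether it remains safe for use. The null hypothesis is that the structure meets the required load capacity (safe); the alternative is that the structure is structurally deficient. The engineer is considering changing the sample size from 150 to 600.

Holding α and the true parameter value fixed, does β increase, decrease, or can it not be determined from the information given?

A larger sample reduces the standard error, pulling the sampling distribution under Ha further from the non-rejection region.

It decreases.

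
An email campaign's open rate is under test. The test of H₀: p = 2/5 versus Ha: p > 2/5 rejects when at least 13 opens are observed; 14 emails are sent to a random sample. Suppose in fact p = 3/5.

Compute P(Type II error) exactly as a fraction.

6054091612/6103515625

Under the alternative p = 3/5, Y ~ Binomial(14, 3/5); β is the probability the test does not reject, P(Y < 13).
Adding the binomial probabilities P(Y=0)+…+P(Y=12) at p = 3/5 gives 6054091612/6103515625.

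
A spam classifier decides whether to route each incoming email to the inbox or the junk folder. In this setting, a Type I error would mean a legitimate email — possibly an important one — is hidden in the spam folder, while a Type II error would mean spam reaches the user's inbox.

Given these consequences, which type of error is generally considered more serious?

Type I error

The Type I consequence (a legitimate email — possibly an important one — is hidden in the spam folder) is more severe than the Type II consequence (spam reaches the user's inbox).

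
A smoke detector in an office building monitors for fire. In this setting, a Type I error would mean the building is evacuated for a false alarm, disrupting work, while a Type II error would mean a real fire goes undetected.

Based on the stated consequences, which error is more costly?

Type II error

The Type II consequence (a real fire goes undetected) is more severe than the Type I consequence (the building is evacuated for a false alarm, disrupting work).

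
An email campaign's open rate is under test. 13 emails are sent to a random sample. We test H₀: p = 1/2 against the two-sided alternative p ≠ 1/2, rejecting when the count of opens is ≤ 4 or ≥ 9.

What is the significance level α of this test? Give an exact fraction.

1093/4096

α = P(S ≤ 4 or S ≥ 9 | p = 1/2), S ~ Binomial(13, 1/2).
By symmetry, α = 2·P(S ≤ 4) = 2·(1 + 13 + 78 + 286 + 715)/8192 = 2186/8192 = 1093/4096.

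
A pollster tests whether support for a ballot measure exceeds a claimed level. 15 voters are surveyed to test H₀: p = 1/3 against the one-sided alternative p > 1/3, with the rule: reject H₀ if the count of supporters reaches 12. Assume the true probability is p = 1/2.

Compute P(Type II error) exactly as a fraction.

503/512

Under the alternative p = 1/2, K ~ Binomial(15, 1/2); β is the probability the test does not reject, P(K < 12).
Equivalently, β = 1 − P(K ≥ 12) = 503/512.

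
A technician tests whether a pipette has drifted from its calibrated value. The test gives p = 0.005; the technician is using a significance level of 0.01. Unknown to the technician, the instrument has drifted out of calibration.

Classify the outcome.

The conventional null hypothesis is that the instrument is correctly calibrated.
Since p = 0.005 < α = 0.01, H₀ is rejected.
H₀ is false (actually the instrument has drifted out of calibration).
The decision matches the true state — no error.

Neither — the decision is correct.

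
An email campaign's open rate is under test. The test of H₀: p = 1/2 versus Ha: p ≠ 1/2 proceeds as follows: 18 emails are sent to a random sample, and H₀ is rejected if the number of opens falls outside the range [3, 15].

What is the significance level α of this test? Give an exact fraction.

43/32768

Under H₀, Y ~ Binomial(18, 1/2); α is the probability of landing in either tail, P(Y ≤ 2) + P(Y ≥ 16).
By symmetry, α = 2·P(Y ≤ 2) = 2·(1 + 18 + 153)/262144 = 344/262144 = 43/32768.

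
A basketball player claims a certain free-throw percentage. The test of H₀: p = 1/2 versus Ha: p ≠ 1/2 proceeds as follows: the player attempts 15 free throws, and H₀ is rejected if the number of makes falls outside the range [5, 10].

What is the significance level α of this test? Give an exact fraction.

α = P(Y ≤ 4 or Y ≥ 11 | p = 1/2), Y ~ Binomial(15, 1/2).
Each tail has probability (1 + 15 + 105 + 455 + 1365)/32768; doubling gives α = 3882/32768 = 1941/16384.

1941/16384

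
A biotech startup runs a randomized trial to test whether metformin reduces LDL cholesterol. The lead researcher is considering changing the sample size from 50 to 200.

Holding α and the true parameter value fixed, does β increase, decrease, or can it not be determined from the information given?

It decreases.

More data shrinks sampling variability; the test statistic under Ha concentrates further from the null value, making rejection more likely.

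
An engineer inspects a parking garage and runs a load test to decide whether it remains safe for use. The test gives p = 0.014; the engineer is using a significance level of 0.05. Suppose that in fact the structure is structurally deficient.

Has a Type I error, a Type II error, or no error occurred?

The conventional null hypothesis is that the structure meets the required load capacity (safe).
Since p = 0.014 < α = 0.05, H₀ is rejected.
H₀ is false (actually the structure is structurally deficient).
The decision matches the true state — no error.

Neither — the decision is correct.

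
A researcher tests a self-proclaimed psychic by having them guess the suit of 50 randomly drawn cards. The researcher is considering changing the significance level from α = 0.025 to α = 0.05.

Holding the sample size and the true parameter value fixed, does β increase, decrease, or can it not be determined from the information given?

With a larger α the critical value moves toward the center, so more of the Ha sampling distribution lies in the rejection region.

It decreases.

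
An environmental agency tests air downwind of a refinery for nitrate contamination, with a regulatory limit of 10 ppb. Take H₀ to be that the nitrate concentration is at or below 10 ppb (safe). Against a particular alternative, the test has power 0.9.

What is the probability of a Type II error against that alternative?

Power = 1 − β, so β = 1 − 0.9 = 0.1.

0.1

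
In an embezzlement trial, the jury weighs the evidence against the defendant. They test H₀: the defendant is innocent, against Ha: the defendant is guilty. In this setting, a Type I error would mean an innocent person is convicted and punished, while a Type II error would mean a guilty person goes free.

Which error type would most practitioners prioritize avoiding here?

The Type I consequence (an innocent person is convicted and punished) is more severe than the Type II consequence (a guilty person goes free).

Type I error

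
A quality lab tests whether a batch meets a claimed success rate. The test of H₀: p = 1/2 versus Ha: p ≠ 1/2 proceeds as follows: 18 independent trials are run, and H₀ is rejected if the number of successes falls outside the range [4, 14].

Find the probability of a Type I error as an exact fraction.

α = P(Y ≤ 3 or Y ≥ 15 | p = 1/2), Y ~ Binomial(18, 1/2).
Each tail has probability (1 + 18 + 153 + 816)/262144; doubling gives α = 1976/262144 = 247/32768.

247/32768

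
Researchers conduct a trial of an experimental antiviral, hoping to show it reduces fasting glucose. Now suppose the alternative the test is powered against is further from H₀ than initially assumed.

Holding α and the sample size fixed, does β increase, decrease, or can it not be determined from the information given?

It decreases.

A bigger departure from H₀ is easier for the test to detect, so it fails to reject less often.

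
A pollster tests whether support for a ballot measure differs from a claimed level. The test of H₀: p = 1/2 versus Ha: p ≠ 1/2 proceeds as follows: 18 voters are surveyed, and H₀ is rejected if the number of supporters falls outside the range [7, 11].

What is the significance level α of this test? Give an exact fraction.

Under H₀, S ~ Binomial(18, 1/2); α is the probability of landing in either tail, P(S ≤ 6) + P(S ≥ 12).
By symmetry, α = 2·P(S ≤ 6) = 2·(1 + 18 + 153 + 816 + 3060 + 8568 + 18564)/262144 = 62360/262144 = 7795/32768.

7795/32768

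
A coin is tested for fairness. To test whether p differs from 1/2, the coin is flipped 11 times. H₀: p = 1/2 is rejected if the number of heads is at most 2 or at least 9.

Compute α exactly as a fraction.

Under H₀, X ~ Binomial(11, 1/2); α is the probability of landing in either tail, P(X ≤ 2) + P(X ≥ 9).
Each tail has probability (1 + 11 + 55)/2048; doubling gives α = 134/2048 = 67/1024.

67/1024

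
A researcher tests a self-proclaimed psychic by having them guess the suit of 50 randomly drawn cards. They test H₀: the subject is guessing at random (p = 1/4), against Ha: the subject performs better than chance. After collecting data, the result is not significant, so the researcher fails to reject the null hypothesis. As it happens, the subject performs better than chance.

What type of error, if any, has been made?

H₀ was not rejected, but H₀ is actually false.
Failing to reject a false null hypothesis is a Type II error (false negative).

Type II error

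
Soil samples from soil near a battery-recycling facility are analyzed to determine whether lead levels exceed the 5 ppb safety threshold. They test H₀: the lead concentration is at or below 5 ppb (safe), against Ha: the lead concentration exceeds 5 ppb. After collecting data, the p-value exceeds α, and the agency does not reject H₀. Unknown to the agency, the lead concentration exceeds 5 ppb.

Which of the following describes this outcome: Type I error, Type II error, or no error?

H₀ was not rejected, but H₀ is actually false.
Failing to reject a false null hypothesis is a Type II error (false negative).

Type II error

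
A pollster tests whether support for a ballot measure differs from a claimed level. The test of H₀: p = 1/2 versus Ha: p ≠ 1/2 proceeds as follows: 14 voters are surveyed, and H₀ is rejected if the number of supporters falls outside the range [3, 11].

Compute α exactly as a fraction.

53/4096

α = P(S ≤ 2 or S ≥ 12 | p = 1/2), S ~ Binomial(14, 1/2).
Each tail has probability (1 + 14 + 91)/16384; doubling gives α = 212/16384 = 53/4096.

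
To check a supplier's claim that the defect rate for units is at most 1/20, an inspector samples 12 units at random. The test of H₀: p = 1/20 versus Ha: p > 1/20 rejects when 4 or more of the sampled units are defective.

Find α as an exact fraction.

The significance level is the probability, assuming p = 1/20, of seeing 4 or more defectives in 12 draws.
α = 1 − P(X ≤ 3) = 1 − 817367938474207/819200000000000 = 1832061525793/819200000000000.

1832061525793/819200000000000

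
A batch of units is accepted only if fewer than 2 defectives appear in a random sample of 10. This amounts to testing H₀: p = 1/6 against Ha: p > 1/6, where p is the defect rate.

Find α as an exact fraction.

α = P(reject H₀ | H₀ true) = P(X ≥ 2 | p = 1/6), X ~ Binomial(10, 1/6).
α = 1 − P(X ≤ 1) = 1 − 9765625/20155392 = 10389767/20155392.

10389767/20155392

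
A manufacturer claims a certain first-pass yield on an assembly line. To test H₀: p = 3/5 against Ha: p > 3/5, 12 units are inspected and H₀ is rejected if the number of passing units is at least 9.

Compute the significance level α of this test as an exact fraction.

11002797/48828125

α = P(reject H₀ | H₀ true) = P(Y ≥ 9 | p = 3/5), with Y ~ Binomial(12, 3/5).
Summing C(12,j)(3/5)^j(2/5)^{12−j} for j = 9,…,12 gives 11002797/48828125.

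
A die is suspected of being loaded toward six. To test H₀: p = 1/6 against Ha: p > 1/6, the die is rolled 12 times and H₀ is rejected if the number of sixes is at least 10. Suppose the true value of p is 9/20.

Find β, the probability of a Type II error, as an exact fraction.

A Type II error is failing to reject when Ha holds: with p = 9/20, β = P(K ≤ 9).
Summing C(12,j)·(9/20)^j·(11/20)^{12-j} for j = 0..9 gives 812745962073749/819200000000000.

812745962073749/819200000000000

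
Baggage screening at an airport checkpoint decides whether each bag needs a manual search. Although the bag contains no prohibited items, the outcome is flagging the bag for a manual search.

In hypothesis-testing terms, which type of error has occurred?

Type I error

The null hypothesis here is that the bag contains no prohibited items.
'Flagging the bag for a manual search' corresponds to rejecting H₀.
H₀ was rejected but H₀ is true — a Type I error (false positive).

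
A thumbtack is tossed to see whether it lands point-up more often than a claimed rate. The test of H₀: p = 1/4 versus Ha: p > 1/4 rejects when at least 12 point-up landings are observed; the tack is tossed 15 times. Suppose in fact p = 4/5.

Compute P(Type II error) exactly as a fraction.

10737240461/30517578125

β = P(fail to reject H₀ | Ha true) = P(S ≤ 11 | p = 4/5), S ~ Binomial(15, 4/5).
Summing C(15,j)·(4/5)^j·(1/5)^{15-j} for j = 0..11 gives 10737240461/30517578125.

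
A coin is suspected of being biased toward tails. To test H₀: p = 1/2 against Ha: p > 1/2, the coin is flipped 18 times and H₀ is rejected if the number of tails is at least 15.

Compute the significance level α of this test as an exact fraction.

247/65536

The Type I error probability is α = P(Y ≥ 15) computed under H₀, where Y ~ Binomial(18, 1/2).
That's C(18,15) + C(18,16) + C(18,17) + C(18,18) over 2^18, i.e. (816 + 153 + 18 + 1)/262144 = 988/262144 = 247/65536.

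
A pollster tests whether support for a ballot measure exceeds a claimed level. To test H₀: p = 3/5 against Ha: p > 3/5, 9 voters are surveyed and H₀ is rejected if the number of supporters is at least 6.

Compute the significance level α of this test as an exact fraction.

942597/1953125

The Type I error probability is α = P(Y ≥ 6) computed under H₀, where Y ~ Binomial(9, 3/5).
Adding the binomial terms for j = 6 through 9 with p = 3/5 yields 942597/1953125.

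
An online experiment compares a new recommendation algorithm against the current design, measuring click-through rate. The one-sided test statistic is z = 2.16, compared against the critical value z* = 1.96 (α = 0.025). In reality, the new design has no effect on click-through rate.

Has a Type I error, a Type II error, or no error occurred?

Type I error

The conventional null hypothesis is that the new design has no effect on click-through rate.
Since z = 2.16 > z* = 1.96, H₀ is rejected.
H₀ is true (actually the new design has no effect on click-through rate).
Rejecting a true H₀ is a Type I error.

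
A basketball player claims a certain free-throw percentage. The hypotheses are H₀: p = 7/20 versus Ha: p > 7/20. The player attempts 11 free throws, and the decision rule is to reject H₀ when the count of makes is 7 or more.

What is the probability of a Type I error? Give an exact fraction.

Under H₀, K ~ Binomial(11, 7/20), and α = P(K ≥ 7).
Summing C(11,j)(7/20)^j(13/20)^{11−j} for j = 7,…,11 gives 1026922708651/20480000000000.

1026922708651/20480000000000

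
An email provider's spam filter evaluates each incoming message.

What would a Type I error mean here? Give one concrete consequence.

A Type I error would mean concluding that the message is spam when in fact the message is legitimate (not spam). Consequence: a legitimate email — possibly an important one — is hidden in the spam folder.

With the conventional null hypothesis that the message is legitimate (not spam):
A Type I error is rejecting H₀ when H₀ is true.
Here that means sending the message to the spam folder when actually the message is legitimate (not spam).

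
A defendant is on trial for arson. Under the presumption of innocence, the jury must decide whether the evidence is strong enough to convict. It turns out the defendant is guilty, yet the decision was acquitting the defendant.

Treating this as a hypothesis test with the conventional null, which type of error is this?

Type II error

The null hypothesis here is that the defendant is innocent.
'Acquitting the defendant' corresponds to failing to reject H₀.
H₀ was not rejected but H₀ is false — a Type II error (false negative).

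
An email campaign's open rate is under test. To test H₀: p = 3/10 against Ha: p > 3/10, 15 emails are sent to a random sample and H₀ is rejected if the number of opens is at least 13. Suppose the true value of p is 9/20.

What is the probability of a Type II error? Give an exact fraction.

A Type II error is failing to reject when Ha holds: with p = 9/20, β = P(Y ≤ 12).
Adding the binomial probabilities P(Y=0)+…+P(Y=12) at p = 9/20 gives 32731725032763916841/32768000000000000000.

32731725032763916841/32768000000000000000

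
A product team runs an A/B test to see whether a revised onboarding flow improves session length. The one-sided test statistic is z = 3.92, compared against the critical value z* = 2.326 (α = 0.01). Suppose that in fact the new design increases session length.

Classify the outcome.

The conventional null hypothesis is that the new design has no effect on session length.
Since z = 3.92 > z* = 2.326, H₀ is rejected.
H₀ is false (actually the new design increases session length).
The decision matches the true state — no error.

No error (correct decision).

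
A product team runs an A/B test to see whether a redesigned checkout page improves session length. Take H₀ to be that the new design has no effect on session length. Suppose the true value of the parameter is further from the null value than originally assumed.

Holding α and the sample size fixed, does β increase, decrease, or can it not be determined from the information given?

The further the true parameter sits from the null value, the more of the Ha sampling distribution falls in the rejection region.

It decreases.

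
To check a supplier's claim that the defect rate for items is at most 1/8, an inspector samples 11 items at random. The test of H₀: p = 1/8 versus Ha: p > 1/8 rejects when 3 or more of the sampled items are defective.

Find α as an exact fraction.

1285931725/8589934592

The significance level is the probability, assuming p = 1/8, of seeing 3 or more defectives in 11 draws.
Computing the lower-tail complement: 1 − 7304002867/8589934592 = 1285931725/8589934592.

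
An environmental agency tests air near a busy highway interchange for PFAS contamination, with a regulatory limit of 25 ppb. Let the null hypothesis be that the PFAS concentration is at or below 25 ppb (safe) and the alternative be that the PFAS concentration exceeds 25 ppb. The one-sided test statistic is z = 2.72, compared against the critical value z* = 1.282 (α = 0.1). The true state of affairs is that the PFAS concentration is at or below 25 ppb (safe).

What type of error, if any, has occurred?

Since z = 2.72 > z* = 1.282, H₀ is rejected.
H₀ is true (actually the PFAS concentration is at or below 25 ppb (safe)).
Rejecting a true H₀ is a Type I error.

Type I error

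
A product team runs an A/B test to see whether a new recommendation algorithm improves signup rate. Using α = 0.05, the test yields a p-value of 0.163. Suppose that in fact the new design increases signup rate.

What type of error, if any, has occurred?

Type II error

The conventional null hypothesis is that the new design has no effect on signup rate.
Since p = 0.163 ≥ α = 0.05, H₀ is not rejected.
H₀ is false (actually the new design increases signup rate).
Failing to reject a false H₀ is a Type II error.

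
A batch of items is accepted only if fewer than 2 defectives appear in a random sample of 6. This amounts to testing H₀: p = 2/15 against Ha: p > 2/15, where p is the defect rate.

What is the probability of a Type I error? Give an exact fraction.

84332/455625

Under H₀, Y ~ Binomial(6, 2/15); the Type I error rate is P(Y ≥ 2).
α = 1 − P(Y ≤ 1) = 1 − 371293/455625 = 84332/455625.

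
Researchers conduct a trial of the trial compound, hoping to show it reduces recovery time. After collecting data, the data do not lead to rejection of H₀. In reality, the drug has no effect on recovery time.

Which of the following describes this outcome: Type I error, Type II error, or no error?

The conventional null hypothesis here is that the drug has no effect on recovery time.
The test retained a true H₀ — the decision matches the true state.

No error — this is a correct decision.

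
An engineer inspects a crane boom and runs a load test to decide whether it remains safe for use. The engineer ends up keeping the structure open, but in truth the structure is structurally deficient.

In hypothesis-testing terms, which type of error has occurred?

The null hypothesis here is that the structure meets the required load capacity (safe).
'Keeping the structure open' corresponds to failing to reject H₀.
H₀ was not rejected but H₀ is false — a Type II error (false negative).

Type II error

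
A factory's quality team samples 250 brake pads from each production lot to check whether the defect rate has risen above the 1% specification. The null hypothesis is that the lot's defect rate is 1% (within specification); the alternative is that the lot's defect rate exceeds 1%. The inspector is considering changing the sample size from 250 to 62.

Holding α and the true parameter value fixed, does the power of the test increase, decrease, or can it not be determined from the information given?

A smaller sample increases the standard error, so the sampling distributions under H₀ and Ha overlap more.
Since power = 1 − β and β increases, power decreases.

It decreases.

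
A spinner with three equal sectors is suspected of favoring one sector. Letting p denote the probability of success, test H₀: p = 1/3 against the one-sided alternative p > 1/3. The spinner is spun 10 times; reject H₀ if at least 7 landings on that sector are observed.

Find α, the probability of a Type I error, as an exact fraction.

The Type I error probability is α = P(Y ≥ 7) computed under H₀, where Y ~ Binomial(10, 1/3).
Summing C(10,j)(1/3)^j(2/3)^{10−j} for j = 7,…,10 gives 43/2187.

43/2187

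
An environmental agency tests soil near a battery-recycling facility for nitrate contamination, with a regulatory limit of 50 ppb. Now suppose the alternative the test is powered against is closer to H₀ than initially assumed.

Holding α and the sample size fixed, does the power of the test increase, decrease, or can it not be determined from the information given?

It decreases.

When the true parameter is near the null value, the test has a harder time distinguishing Ha from H₀.
Since power = 1 − β and β increases, power decreases.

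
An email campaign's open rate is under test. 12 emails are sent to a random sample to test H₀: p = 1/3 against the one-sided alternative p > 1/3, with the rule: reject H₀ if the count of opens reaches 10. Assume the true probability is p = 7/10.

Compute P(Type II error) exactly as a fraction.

149436930429/200000000000

β = P(fail to reject H₀ | Ha true) = P(Y ≤ 9 | p = 7/10), Y ~ Binomial(12, 7/10).
Adding the binomial probabilities P(Y=0)+…+P(Y=9) at p = 7/10 gives 149436930429/200000000000.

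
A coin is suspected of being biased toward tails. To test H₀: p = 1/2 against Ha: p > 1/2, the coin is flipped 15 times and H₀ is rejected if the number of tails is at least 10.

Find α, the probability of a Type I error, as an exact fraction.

309/2048

Under H₀, S ~ Binomial(15, 1/2), and α = P(S ≥ 10).
P(S ≥ 10) = [C(15,10) + C(15,11) + C(15,12) + C(15,13) + C(15,14) + C(15,15)] / 2^15 = (3003 + 1365 + 455 + 105 + 15 + 1) / 32768 = 4944/32768 = 309/2048.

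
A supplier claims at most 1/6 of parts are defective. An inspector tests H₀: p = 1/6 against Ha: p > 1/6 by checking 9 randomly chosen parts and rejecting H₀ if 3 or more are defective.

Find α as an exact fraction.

898223/5038848

The significance level is the probability, assuming p = 1/6, of seeing 3 or more defectives in 9 draws.
α = 1 − P(X ≤ 2) = 1 − 4140625/5038848 = 898223/5038848.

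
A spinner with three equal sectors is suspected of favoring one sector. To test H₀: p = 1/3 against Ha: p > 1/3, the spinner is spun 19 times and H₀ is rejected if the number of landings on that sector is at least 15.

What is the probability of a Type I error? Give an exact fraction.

23497/387420489

The Type I error probability is α = P(X ≥ 15) computed under H₀, where X ~ Binomial(19, 1/3).
Summing C(19,j)(1/3)^j(2/3)^{19−j} for j = 15,…,19 gives 23497/387420489.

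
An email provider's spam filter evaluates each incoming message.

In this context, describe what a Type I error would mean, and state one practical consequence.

A Type I error would mean concluding that the message is spam when in fact the message is legitimate (not spam). Consequence: a legitimate email — possibly an important one — is hidden in the spam folder.

With the conventional null hypothesis that the message is legitimate (not spam):
A Type I error is rejecting H₀ when H₀ is true.
Here that means sending the message to the spam folder when actually the message is legitimate (not spam).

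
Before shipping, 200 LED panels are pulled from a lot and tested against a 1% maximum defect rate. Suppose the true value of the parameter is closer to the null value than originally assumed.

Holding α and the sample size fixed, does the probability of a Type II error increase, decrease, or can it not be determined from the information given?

A smaller departure from H₀ means the test statistic under Ha is distributed closer to where it would be under H₀; rejection becomes less likely.

It increases.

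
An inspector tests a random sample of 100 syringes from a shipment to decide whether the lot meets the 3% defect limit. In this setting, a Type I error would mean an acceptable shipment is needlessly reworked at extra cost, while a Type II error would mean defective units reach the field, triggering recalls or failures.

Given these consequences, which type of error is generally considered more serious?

The Type II consequence (defective units reach the field, triggering recalls or failures) is more severe than the Type I consequence (an acceptable shipment is needlessly reworked at extra cost).

Type II error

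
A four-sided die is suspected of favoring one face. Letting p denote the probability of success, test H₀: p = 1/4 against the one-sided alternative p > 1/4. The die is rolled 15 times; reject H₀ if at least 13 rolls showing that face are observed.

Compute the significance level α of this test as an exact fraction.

991/1073741824

α = P(reject H₀ | H₀ true) = P(X ≥ 13 | p = 1/4), with X ~ Binomial(15, 1/4).
Adding the binomial terms for j = 13 through 15 with p = 1/4 yields 991/1073741824.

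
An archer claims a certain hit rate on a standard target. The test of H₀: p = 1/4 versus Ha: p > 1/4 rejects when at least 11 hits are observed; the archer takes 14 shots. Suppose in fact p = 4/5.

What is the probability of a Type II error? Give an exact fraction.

Under the alternative p = 4/5, X ~ Binomial(14, 4/5); β is the probability the test does not reject, P(X < 11).
Equivalently, β = 1 − P(X ≥ 11) = 1842102761/6103515625.

1842102761/6103515625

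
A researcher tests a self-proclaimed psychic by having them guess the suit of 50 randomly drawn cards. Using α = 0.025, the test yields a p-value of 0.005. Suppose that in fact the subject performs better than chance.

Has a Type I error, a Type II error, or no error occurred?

No error — this is a correct decision.

The conventional null hypothesis is that the subject is guessing at random (p = 1/4).
Since p = 0.005 < α = 0.025, H₀ is rejected.
H₀ is false (actually the subject performs better than chance).
The decision matches the true state — no error.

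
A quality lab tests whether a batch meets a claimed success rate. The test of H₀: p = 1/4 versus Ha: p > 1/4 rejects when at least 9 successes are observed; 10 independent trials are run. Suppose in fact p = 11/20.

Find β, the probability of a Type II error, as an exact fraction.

10001847283209/10240000000000

β = P(fail to reject H₀ | Ha true) = P(S ≤ 8 | p = 11/20), S ~ Binomial(10, 11/20).
Equivalently, β = 1 − P(S ≥ 9) = 10001847283209/10240000000000.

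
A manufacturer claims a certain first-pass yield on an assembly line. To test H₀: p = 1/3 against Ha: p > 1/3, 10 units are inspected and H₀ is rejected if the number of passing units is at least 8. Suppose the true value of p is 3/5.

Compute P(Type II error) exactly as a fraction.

A Type II error is failing to reject when Ha holds: with p = 3/5, β = P(S ≤ 7).
Summing C(10,j)·(3/5)^j·(2/5)^{10-j} for j = 0..7 gives 8131936/9765625.

8131936/9765625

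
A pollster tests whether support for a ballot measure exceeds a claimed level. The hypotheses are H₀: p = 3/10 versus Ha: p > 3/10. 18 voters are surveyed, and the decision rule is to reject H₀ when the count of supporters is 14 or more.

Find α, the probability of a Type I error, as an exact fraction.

493702843149/12500000000000000

Under H₀, X ~ Binomial(18, 3/10), and α = P(X ≥ 14).
Summing C(18,j)(3/10)^j(7/10)^{18−j} for j = 14,…,18 gives 493702843149/12500000000000000.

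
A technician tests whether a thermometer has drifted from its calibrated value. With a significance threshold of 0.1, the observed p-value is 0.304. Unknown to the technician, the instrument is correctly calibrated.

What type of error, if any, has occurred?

The conventional null hypothesis is that the instrument is correctly calibrated.
Since p = 0.304 ≥ α = 0.1, H₀ is not rejected.
H₀ is true (actually the instrument is correctly calibrated).
The decision matches the true state — no error.

Neither — the decision is correct.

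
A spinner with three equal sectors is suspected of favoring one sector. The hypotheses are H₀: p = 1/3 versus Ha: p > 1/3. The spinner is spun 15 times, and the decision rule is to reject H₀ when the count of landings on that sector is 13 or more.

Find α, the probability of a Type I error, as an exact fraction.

451/14348907

α = P(reject H₀ | H₀ true) = P(K ≥ 13 | p = 1/3), with K ~ Binomial(15, 1/3).
Adding the binomial terms for j = 13 through 15 with p = 1/3 yields 451/14348907.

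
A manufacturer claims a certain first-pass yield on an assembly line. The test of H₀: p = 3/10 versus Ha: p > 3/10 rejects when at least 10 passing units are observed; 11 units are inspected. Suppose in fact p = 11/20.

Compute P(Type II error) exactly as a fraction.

20194688329389/20480000000000

β = P(fail to reject H₀ | Ha true) = P(Y ≤ 9 | p = 11/20), Y ~ Binomial(11, 11/20).
Equivalently, β = 1 − P(Y ≥ 10) = 20194688329389/20480000000000.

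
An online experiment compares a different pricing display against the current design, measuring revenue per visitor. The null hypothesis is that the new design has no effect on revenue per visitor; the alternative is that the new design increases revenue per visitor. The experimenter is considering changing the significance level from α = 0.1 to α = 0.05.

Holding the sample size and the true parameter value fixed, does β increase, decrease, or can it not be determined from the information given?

Lowering α raises the bar for rejection; under Ha, the test now fails to reject on outcomes it previously would have rejected.

It increases.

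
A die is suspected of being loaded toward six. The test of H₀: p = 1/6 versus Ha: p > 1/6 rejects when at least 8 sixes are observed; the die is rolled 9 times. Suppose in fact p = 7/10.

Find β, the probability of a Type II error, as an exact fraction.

401998383/500000000

β = P(fail to reject H₀ | Ha true) = P(S ≤ 7 | p = 7/10), S ~ Binomial(9, 7/10).
Summing C(9,j)·(7/10)^j·(3/10)^{9-j} for j = 0..7 gives 401998383/500000000.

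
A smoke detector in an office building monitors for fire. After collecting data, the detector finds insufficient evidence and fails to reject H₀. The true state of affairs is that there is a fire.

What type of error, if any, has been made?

Type II error

The conventional null hypothesis here is that there is no fire.
H₀ was not rejected, but H₀ is actually false.
Failing to reject a false null hypothesis is a Type II error (false negative).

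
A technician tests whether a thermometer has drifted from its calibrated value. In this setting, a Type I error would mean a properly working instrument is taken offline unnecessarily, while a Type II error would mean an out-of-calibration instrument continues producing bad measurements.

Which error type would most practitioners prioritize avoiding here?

Type II error

The Type II consequence (an out-of-calibration instrument continues producing bad measurements) is more severe than the Type I consequence (a properly working instrument is taken offline unnecessarily).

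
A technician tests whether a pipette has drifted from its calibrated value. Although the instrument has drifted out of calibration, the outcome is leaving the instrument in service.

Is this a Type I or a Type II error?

Type II error

The null hypothesis here is that the instrument is correctly calibrated.
'Leaving the instrument in service' corresponds to failing to reject H₀.
H₀ was not rejected but H₀ is false — a Type II error (false negative).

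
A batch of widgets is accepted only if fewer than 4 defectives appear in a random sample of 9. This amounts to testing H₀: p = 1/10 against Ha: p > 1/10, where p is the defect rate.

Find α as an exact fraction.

α = P(reject H₀ | H₀ true) = P(K ≥ 4 | p = 1/10), K ~ Binomial(9, 1/10).
Via the complement, α = 1 − Σ_{j=0}^{3} C(9,j)(1/10)^j(9/10)^{9-j} = 4165547/500000000.

4165547/500000000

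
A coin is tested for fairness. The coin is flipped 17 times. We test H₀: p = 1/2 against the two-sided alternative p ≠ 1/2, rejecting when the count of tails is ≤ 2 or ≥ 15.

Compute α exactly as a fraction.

The significance level is the null-hypothesis probability of the rejection region {≤2} ∪ {≥15}.
Each tail has probability (1 + 17 + 136)/131072; doubling gives α = 308/131072 = 77/32768.

77/32768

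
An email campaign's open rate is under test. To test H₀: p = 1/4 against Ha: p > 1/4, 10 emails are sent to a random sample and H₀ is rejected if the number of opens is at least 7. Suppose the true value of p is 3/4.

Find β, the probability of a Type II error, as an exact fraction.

A Type II error is failing to reject when Ha holds: with p = 3/4, β = P(K ≤ 6).
Adding the binomial probabilities P(K=0)+…+P(K=6) at p = 3/4 gives 58753/262144.

58753/262144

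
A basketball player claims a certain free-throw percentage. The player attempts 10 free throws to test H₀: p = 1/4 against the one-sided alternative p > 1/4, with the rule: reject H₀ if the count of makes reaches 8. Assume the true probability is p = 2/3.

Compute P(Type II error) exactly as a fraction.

Under the alternative p = 2/3, S ~ Binomial(10, 2/3); β is the probability the test does not reject, P(S < 8).
Summing C(10,j)·(2/3)^j·(1/3)^{10-j} for j = 0..7 gives 13795/19683.

13795/19683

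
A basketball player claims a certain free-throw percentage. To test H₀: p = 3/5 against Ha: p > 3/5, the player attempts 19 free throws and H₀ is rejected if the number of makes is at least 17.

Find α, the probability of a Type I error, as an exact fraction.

104216111541/19073486328125

Under H₀, X ~ Binomial(19, 3/5), and α = P(X ≥ 17).
Summing C(19,j)(3/5)^j(2/5)^{19−j} for j = 17,…,19 gives 104216111541/19073486328125.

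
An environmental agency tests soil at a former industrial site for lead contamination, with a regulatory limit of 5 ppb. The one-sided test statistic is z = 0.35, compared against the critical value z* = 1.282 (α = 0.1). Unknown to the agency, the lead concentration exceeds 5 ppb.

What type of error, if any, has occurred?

Type II error

The conventional null hypothesis is that the lead concentration is at or below 5 ppb (safe).
Since z = 0.35 ≤ z* = 1.282, H₀ is not rejected.
H₀ is false (actually the lead concentration exceeds 5 ppb).
Failing to reject a false H₀ is a Type II error.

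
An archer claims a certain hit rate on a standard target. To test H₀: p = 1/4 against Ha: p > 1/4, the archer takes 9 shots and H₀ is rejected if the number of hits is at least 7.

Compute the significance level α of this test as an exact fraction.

11/8192

α = P(reject H₀ | H₀ true) = P(X ≥ 7 | p = 1/4), with X ~ Binomial(9, 1/4).
Summing C(9,j)(1/4)^j(3/4)^{9−j} for j = 7,…,9 gives 11/8192.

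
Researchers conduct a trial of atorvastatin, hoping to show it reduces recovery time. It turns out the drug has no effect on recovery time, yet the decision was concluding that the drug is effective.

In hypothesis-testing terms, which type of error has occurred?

Type I error

The null hypothesis here is that the drug has no effect on recovery time.
'Concluding that the drug is effective' corresponds to rejecting H₀.
H₀ was rejected but H₀ is true — a Type I error (false positive).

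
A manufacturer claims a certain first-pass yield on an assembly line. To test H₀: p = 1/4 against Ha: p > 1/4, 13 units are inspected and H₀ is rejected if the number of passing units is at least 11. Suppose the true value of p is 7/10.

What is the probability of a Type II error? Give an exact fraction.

Under the alternative p = 7/10, S ~ Binomial(13, 7/10); β is the probability the test does not reject, P(S < 11).
Equivalently, β = 1 − P(S ≥ 11) = 7788298257/9765625000.

7788298257/9765625000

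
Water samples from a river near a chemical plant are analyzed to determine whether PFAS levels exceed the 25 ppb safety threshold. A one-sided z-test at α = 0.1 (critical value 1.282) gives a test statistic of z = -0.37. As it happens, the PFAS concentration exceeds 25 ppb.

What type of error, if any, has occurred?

The conventional null hypothesis is that the PFAS concentration is at or below 25 ppb (safe).
Since z = -0.37 ≤ z* = 1.282, H₀ is not rejected.
H₀ is false (actually the PFAS concentration exceeds 25 ppb).
Failing to reject a false H₀ is a Type II error.

Type II error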